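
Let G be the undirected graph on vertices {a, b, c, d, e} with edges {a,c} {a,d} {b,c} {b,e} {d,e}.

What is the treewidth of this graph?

A width-2 tree decomposition is:
Bags: B1 = {a, d, e}  B2 = {a, b, e}  B3 = {a, b, c}
Tree: B1–B2, B2–B3
The largest bag has 3 vertices, giving width 2; this decomposition certifies tw(G) ≤ 2. For the lower bound, G contains the cycle a–d–e–b–c–a, so G is not a forest; only forests have treewidth ≤ 1, hence tw(G) ≥ 2. The upper and lower bounds meet at 2, so that is the treewidth.

2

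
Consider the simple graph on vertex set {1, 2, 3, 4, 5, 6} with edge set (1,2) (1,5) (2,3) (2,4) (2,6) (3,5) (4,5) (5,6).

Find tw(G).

A width-2 tree decomposition is:
Bags: B1 = {1, 2, 5}  B2 = {2, 4, 5}  B3 = {2, 3, 5}  B4 = {2, 5, 6}
Tree: B1–B2, B2–B3, B3–B4
Every bag has size at most 3, so the width is 3 − 1 = 2 and tw(G) ≤ 2. Since 2–1–5–4–2 is a cycle in G, G is not acyclic. Forests are exactly the graphs of treewidth ≤ 1, so tw(G) ≥ 2. Combining the bounds, tw(G) = 2.

2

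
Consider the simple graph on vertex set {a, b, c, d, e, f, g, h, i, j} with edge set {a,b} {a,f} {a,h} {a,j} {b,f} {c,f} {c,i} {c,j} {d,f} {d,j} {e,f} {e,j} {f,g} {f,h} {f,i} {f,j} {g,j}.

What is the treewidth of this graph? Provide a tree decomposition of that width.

Treewidth 2.
Bags: B1 = {a, f, j}  B2 = {c, f, j}  B3 = {a, b, f}  B4 = {e, f, j}  B5 = {c, f, i}  B6 = {d, f, j}  B7 = {f, g, j}  B8 = {a, f, h}
Tree: B1–B2, B1–B3, B1–B4, B2–B5, B4–B6, B6–B7, B3–B8

The largest bag has 3 vertices, giving width 2; this decomposition certifies tw(G) ≤ 2. Conversely, {d, f, j} is a clique of size 3, and the vertices of any clique must share a bag in every tree decomposition; so some bag has ≥ 3 vertices and tw(G) ≥ 2. Combining the bounds, tw(G) = 2.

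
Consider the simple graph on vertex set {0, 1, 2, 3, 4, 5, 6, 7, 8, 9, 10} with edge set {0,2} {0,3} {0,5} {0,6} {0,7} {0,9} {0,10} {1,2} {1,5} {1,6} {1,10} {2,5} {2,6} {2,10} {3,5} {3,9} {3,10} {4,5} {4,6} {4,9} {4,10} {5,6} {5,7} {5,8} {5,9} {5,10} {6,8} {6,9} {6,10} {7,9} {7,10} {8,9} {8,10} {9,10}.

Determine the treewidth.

A width-4 tree decomposition is:
Bags: B1 = {0, 3, 5, 9, 10}  B2 = {0, 5, 6, 9, 10}  B3 = {0, 5, 7, 9, 10}  B4 = {4, 5, 6, 9, 10}  B5 = {0, 2, 5, 6, 10}  B6 = {5, 6, 8, 9, 10}  B7 = {1, 2, 5, 6, 10}
Tree: B1–B2, B1–B3, B2–B4, B2–B5, B4–B6, B5–B7
The largest bag has 5 vertices, giving width 4; this decomposition certifies tw(G) ≤ 4. On the other hand G contains the 5-clique {0, 3, 5, 9, 10}. A clique must lie in a single bag of any decomposition, so no decomposition can have width below 4. Hence tw(G) = 4 exactly.

4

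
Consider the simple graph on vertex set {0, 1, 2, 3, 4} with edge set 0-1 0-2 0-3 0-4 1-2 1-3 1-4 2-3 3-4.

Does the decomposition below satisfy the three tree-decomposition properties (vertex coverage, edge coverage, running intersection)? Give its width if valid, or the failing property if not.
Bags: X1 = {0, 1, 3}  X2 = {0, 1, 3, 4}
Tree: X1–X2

A tree decomposition must satisfy three properties: every vertex lies in some bag; for every edge, both endpoints lie together in some bag; and for every vertex, the bags containing it form a connected subtree. Here vertex 2 appears in no bag, so the decomposition is invalid.

No — vertex 2 appears in no bag.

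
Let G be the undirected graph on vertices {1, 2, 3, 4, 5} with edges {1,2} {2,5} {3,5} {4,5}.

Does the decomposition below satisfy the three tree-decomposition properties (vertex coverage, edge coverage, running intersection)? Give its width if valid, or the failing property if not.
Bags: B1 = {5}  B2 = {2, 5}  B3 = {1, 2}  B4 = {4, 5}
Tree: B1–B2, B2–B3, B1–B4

A tree decomposition must satisfy three properties: every vertex lies in some bag; for every edge, both endpoints lie together in some bag; and for every vertex, the bags containing it form a connected subtree. Here vertex 3 appears in no bag, so the decomposition is invalid.

No — vertex 3 appears in no bag.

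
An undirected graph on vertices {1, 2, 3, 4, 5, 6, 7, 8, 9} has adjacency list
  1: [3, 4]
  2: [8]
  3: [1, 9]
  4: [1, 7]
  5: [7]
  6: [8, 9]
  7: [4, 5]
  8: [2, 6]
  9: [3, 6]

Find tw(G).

A width-1 tree decomposition is:
Bags: B1 = {2, 8}  B2 = {6, 8}  B3 = {6, 9}  B4 = {3, 9}  B5 = {1, 3}  B6 = {1, 4}  B7 = {4, 7}  B8 = {5, 7}
Tree: B1–B2, B2–B3, B3–B4, B4–B5, B5–B6, B6–B7, B7–B8
Each bag holds 2 vertices, so the decomposition has width 1, which upper-bounds the treewidth. Any graph with an edge has treewidth ≥ 1, and G has the edge 2–8. Therefore the treewidth is 1.

1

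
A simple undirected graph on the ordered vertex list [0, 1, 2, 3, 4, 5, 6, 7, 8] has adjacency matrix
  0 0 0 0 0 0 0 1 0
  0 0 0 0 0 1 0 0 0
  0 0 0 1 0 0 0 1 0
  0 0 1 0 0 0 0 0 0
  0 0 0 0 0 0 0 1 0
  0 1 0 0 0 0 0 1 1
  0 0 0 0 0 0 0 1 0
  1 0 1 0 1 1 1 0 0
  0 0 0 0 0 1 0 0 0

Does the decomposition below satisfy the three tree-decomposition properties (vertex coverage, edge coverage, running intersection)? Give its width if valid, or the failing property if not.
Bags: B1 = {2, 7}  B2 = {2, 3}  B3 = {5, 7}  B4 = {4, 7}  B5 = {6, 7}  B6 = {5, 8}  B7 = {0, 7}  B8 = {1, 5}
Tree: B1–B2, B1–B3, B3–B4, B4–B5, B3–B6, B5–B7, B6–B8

Yes; width 1.

Vertex coverage: the bags together contain {0, 1, 2, 3, 4, 5, 6, 7, 8}, the full vertex set. Edge coverage: each edge of G has both endpoints in at least one bag. Running intersection: for every vertex, the bags containing it form a connected subtree. All three properties hold, so this is a valid tree decomposition of width max|bag| − 1 = 1, and hence tw(G) ≤ 1.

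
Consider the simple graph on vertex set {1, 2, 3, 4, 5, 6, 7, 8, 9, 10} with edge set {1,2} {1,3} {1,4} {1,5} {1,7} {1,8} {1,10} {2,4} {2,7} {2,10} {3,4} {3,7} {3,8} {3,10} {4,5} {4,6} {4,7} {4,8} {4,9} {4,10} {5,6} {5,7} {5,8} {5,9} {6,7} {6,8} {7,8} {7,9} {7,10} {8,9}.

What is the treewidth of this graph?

A width-4 tree decomposition is:
Bags: B1 = {1, 3, 4, 7, 8}  B2 = {1, 3, 4, 7, 10}  B3 = {1, 2, 4, 7, 10}  B4 = {1, 4, 5, 7, 8}  B5 = {4, 5, 6, 7, 8}  B6 = {4, 5, 7, 8, 9}
Tree: B1–B2, B2–B3, B1–B4, B4–B5, B5–B6
Each bag holds 5 vertices, so the decomposition has width 4, which upper-bounds the treewidth. Conversely, {1, 2, 4, 7, 10} is a clique of size 5, and the vertices of any clique must share a bag in every tree decomposition; so some bag has ≥ 5 vertices and tw(G) ≥ 4. Therefore the treewidth is 4.

4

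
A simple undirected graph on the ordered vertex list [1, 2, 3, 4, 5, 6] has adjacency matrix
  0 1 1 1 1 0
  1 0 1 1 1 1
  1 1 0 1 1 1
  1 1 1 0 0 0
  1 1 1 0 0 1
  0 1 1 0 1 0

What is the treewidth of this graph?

A width-3 tree decomposition is:
Bags: B1 = {2, 3, 5, 6}  B2 = {1, 2, 3, 5}  B3 = {1, 2, 3, 4}
Tree: B1–B2, B2–B3
Every bag has size at most 4, so the width is 4 − 1 = 3 and tw(G) ≤ 3. Conversely, {1, 2, 3, 4} is a clique of size 4, and the vertices of any clique must share a bag in every tree decomposition; so some bag has ≥ 4 vertices and tw(G) ≥ 3. Combining the bounds, tw(G) = 3.

3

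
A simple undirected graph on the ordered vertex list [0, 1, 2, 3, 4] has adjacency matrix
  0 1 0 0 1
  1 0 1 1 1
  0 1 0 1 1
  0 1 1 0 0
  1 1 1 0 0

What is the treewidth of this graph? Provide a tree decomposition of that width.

Treewidth 2.
One such decomposition:
Bags: B1 = {1, 2, 4}  B2 = {0, 1, 4}  B3 = {1, 2, 3}
Tree: B1–B2, B1–B3

Each bag holds 3 vertices, so the decomposition has width 2, which upper-bounds the treewidth. For the lower bound, the 3 vertices {0, 1, 4} are pairwise adjacent, and any tree decomposition puts a clique entirely inside one bag — forcing width ≥ 2. The upper and lower bounds meet at 2, so that is the treewidth.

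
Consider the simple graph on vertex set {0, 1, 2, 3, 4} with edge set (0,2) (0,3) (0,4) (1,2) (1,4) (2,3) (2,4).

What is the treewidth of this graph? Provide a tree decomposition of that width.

Treewidth 2.
One such decomposition:
Bags: B1 = {1, 2, 4}  B2 = {0, 2, 4}  B3 = {0, 2, 3}
Tree: B1–B2, B2–B3

The largest bag has 3 vertices, giving width 2; this decomposition certifies tw(G) ≤ 2. Conversely, {0, 2, 3} is a clique of size 3, and the vertices of any clique must share a bag in every tree decomposition; so some bag has ≥ 3 vertices and tw(G) ≥ 2. Hence tw(G) = 2 exactly.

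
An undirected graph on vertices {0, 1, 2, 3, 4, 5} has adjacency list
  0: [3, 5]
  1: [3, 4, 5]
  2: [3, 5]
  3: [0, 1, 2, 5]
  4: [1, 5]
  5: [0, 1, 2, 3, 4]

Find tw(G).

A width-2 tree decomposition is:
Bags: B1 = {1, 3, 5}  B2 = {1, 4, 5}  B3 = {0, 3, 5}  B4 = {2, 3, 5}
Tree: B1–B2, B1–B3, B1–B4
Each bag holds 3 vertices, so the decomposition has width 2, which upper-bounds the treewidth. Conversely, {0, 3, 5} is a clique of size 3, and the vertices of any clique must share a bag in every tree decomposition; so some bag has ≥ 3 vertices and tw(G) ≥ 2. Hence tw(G) = 2 exactly.

2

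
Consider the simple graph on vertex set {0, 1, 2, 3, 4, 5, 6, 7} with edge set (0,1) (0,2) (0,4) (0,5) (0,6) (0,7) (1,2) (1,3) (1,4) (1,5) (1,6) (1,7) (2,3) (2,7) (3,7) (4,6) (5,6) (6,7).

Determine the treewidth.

3

A width-3 tree decomposition is:
Bags: B1 = {0, 1, 2, 7}  B2 = {0, 1, 6, 7}  B3 = {0, 1, 5, 6}  B4 = {0, 1, 4, 6}  B5 = {1, 2, 3, 7}
Tree: B1–B2, B2–B3, B2–B4, B1–B5
The largest bag has 4 vertices, giving width 3; this decomposition certifies tw(G) ≤ 3. Conversely, {0, 1, 2, 7} is a clique of size 4, and the vertices of any clique must share a bag in every tree decomposition; so some bag has ≥ 4 vertices and tw(G) ≥ 3. Therefore the treewidth is 3.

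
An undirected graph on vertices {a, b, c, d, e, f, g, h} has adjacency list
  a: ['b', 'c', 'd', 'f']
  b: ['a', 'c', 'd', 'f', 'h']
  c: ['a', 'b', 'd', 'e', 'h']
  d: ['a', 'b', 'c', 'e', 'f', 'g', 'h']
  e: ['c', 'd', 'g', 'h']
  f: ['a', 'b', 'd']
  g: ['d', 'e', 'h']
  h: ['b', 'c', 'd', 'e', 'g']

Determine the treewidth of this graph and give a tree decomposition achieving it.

Every bag has size at most 4, so the width is 4 − 1 = 3 and tw(G) ≤ 3. For the lower bound, the 4 vertices {a, b, c, d} are pairwise adjacent, and any tree decomposition puts a clique entirely inside one bag — forcing width ≥ 3. The upper and lower bounds meet at 3, so that is the treewidth.

Treewidth 3.
One such decomposition:
Bags: B1 = {c, d, e, h}  B2 = {b, c, d, h}  B3 = {a, b, c, d}  B4 = {d, e, g, h}  B5 = {a, b, d, f}
Tree: B1–B2, B2–B3, B1–B4, B3–B5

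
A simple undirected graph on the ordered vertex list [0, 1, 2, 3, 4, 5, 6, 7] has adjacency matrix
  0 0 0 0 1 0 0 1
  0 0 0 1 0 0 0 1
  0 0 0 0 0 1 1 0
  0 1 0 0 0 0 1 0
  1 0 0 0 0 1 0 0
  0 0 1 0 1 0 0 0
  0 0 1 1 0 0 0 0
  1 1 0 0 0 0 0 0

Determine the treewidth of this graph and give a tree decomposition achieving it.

Treewidth 2.
Bags: B1 = {1, 3, 6}  B2 = {1, 6, 7}  B3 = {0, 6, 7}  B4 = {0, 4, 6}  B5 = {4, 5, 6}  B6 = {2, 5, 6}
Tree: B1–B2, B2–B3, B3–B4, B4–B5, B5–B6

The largest bag has 3 vertices, giving width 2; this decomposition certifies tw(G) ≤ 2. For the lower bound, G contains the cycle 6–3–1–7–0–4–5–2–6, so G is not a forest; only forests have treewidth ≤ 1, hence tw(G) ≥ 2. Hence tw(G) = 2 exactly.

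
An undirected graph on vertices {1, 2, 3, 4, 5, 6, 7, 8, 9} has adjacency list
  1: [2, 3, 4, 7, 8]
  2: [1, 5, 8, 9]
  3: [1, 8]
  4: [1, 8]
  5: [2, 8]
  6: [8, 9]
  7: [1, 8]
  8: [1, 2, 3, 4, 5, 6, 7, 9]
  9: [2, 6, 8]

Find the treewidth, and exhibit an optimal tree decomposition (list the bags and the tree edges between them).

Every bag has size at most 3, so the width is 3 − 1 = 2 and tw(G) ≤ 2. For the lower bound, the 3 vertices {1, 2, 8} are pairwise adjacent, and any tree decomposition puts a clique entirely inside one bag — forcing width ≥ 2. The upper and lower bounds meet at 2, so that is the treewidth.

Treewidth 2.
Bags: B1 = {1, 2, 8}  B2 = {1, 3, 8}  B3 = {2, 8, 9}  B4 = {6, 8, 9}  B5 = {2, 5, 8}  B6 = {1, 7, 8}  B7 = {1, 4, 8}
Tree: B1–B2, B1–B3, B3–B4, B1–B5, B1–B6, B1–B7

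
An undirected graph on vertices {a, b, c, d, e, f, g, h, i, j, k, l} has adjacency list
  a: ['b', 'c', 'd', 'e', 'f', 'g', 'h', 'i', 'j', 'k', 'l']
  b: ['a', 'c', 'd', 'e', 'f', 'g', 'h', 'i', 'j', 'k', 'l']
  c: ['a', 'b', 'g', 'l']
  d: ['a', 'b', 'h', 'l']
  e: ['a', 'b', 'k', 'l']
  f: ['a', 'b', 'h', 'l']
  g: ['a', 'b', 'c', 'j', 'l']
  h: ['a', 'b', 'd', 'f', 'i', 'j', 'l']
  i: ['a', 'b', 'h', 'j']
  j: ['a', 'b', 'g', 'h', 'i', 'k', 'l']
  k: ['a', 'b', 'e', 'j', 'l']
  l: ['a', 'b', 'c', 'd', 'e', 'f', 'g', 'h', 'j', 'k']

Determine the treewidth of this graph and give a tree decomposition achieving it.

The largest bag has 5 vertices, giving width 4; this decomposition certifies tw(G) ≤ 4. Conversely, {a, b, g, j, l} is a clique of size 5, and the vertices of any clique must share a bag in every tree decomposition; so some bag has ≥ 5 vertices and tw(G) ≥ 4. Combining the bounds, tw(G) = 4.

Treewidth 4.
Bags: B1 = {a, b, f, h, l}  B2 = {a, b, h, j, l}  B3 = {a, b, j, k, l}  B4 = {a, b, g, j, l}  B5 = {a, b, h, i, j}  B6 = {a, b, d, h, l}  B7 = {a, b, c, g, l}  B8 = {a, b, e, k, l}
Tree: B1–B2, B2–B3, B2–B4, B2–B5, B2–B6, B4–B7, B3–B8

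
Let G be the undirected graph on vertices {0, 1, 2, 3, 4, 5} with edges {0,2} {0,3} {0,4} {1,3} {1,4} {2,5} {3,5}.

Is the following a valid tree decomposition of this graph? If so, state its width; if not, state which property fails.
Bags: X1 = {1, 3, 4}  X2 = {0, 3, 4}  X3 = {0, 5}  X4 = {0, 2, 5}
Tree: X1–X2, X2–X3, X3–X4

No — edge (3,5) lies in no bag.

A tree decomposition must satisfy three properties: every vertex lies in some bag; for every edge, both endpoints lie together in some bag; and for every vertex, the bags containing it form a connected subtree. Here edge (3,5) lies in no bag, so the decomposition is invalid.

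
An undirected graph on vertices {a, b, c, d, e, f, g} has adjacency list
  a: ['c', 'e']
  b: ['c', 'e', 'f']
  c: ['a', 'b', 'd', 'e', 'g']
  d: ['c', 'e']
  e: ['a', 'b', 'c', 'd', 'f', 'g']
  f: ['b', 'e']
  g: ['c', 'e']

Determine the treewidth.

A width-2 tree decomposition is:
Bags: B1 = {b, c, e}  B2 = {c, e, g}  B3 = {a, c, e}  B4 = {c, d, e}  B5 = {b, e, f}
Tree: B1–B2, B2–B3, B3–B4, B1–B5
Each bag holds 3 vertices, so the decomposition has width 2, which upper-bounds the treewidth. Conversely, {c, d, e} is a clique of size 3, and the vertices of any clique must share a bag in every tree decomposition; so some bag has ≥ 3 vertices and tw(G) ≥ 2. Therefore the treewidth is 2.

2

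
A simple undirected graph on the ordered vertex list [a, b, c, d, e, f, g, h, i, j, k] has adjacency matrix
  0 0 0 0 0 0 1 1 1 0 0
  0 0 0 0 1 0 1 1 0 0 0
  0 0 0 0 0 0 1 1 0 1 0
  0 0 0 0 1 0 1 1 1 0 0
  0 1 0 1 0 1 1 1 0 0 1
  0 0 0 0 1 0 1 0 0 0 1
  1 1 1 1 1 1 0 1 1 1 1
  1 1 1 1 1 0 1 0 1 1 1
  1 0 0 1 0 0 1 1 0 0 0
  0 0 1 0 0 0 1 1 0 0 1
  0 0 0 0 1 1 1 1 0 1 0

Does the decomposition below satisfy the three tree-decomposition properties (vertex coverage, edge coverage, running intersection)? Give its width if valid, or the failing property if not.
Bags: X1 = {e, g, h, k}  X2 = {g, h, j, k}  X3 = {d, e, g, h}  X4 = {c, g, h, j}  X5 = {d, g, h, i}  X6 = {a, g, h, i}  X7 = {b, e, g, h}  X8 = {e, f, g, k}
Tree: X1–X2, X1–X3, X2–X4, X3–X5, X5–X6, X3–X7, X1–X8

Yes; width 3.

Vertex coverage: the bags together contain {a, b, c, d, e, f, g, h, i, j, k}, the full vertex set. Edge coverage: each edge of G has both endpoints in at least one bag. Running intersection: for every vertex, the bags containing it form a connected subtree. All three properties hold, so this is a valid tree decomposition of width max|bag| − 1 = 3, and hence tw(G) ≤ 3.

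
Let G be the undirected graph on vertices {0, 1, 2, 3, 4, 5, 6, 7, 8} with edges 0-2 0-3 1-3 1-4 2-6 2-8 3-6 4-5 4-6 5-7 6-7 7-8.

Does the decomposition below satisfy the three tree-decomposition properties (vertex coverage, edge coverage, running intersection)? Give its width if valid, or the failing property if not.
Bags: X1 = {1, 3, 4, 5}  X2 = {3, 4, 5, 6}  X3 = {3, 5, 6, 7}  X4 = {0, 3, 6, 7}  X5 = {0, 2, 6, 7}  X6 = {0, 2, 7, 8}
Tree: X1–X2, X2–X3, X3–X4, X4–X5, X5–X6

Yes; width 3.

Checking the three conditions: (i) the bags cover all of {0, 1, 2, 3, 4, 5, 6, 7, 8}; (ii) for each edge, some bag contains both endpoints; (iii) the bags containing any fixed vertex form a subtree. All hold, so the decomposition is valid with width 4 − 1 = 3.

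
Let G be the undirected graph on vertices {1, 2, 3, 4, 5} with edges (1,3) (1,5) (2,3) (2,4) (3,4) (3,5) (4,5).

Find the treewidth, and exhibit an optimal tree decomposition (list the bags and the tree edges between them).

Every bag has size at most 3, so the width is 3 − 1 = 2 and tw(G) ≤ 2. Conversely, {1, 3, 5} is a clique of size 3, and the vertices of any clique must share a bag in every tree decomposition; so some bag has ≥ 3 vertices and tw(G) ≥ 2. Combining the bounds, tw(G) = 2.

Treewidth 2.
One such decomposition:
Bags: B1 = {3, 4, 5}  B2 = {2, 3, 4}  B3 = {1, 3, 5}
Tree: B1–B2, B1–B3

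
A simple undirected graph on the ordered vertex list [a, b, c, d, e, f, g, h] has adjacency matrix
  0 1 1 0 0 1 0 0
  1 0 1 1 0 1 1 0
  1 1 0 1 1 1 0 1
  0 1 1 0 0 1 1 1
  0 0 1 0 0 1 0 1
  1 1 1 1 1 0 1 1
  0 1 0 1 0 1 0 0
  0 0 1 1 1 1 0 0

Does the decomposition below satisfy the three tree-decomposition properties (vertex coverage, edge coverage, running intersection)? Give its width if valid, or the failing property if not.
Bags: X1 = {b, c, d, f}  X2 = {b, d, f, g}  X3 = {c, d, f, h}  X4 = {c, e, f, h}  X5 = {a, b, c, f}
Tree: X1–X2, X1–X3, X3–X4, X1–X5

Yes; width 3.

Every vertex of G appears in some bag (union = {a, b, c, d, e, f, g, h}); every edge is covered by a bag; and for each vertex v the set of bags containing v is connected in the bag tree. The decomposition is therefore valid. The largest bag has 4 vertices, so the width is 3.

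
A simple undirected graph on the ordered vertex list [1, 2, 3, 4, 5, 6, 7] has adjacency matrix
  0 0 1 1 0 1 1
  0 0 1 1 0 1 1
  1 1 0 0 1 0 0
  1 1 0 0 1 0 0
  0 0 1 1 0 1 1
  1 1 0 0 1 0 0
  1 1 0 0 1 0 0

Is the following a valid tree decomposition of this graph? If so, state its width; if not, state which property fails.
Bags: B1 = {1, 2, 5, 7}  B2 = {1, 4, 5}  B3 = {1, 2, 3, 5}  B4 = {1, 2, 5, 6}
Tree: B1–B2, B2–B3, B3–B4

No — edge (2,4) lies in no bag.

A tree decomposition must satisfy three properties: every vertex lies in some bag; for every edge, both endpoints lie together in some bag; and for every vertex, the bags containing it form a connected subtree. Here edge (2,4) lies in no bag, so the decomposition is invalid.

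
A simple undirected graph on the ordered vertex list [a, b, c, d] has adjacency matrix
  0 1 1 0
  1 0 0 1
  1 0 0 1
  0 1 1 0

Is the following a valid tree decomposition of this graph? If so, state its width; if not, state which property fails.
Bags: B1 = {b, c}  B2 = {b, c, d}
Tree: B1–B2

A tree decomposition must satisfy three properties: every vertex lies in some bag; for every edge, both endpoints lie together in some bag; and for every vertex, the bags containing it form a connected subtree. Here vertex a appears in no bag, so the decomposition is invalid.

No — vertex a appears in no bag.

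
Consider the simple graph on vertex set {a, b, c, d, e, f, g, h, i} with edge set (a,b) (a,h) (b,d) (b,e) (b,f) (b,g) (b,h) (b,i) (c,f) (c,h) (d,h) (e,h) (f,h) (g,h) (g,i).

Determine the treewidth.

A width-2 tree decomposition is:
Bags: B1 = {b, f, h}  B2 = {b, d, h}  B3 = {b, g, h}  B4 = {b, g, i}  B5 = {b, e, h}  B6 = {a, b, h}  B7 = {c, f, h}
Tree: B1–B2, B2–B3, B3–B4, B3–B5, B2–B6, B1–B7
Every bag has size at most 3, so the width is 3 − 1 = 2 and tw(G) ≤ 2. For the lower bound, the 3 vertices {c, f, h} are pairwise adjacent, and any tree decomposition puts a clique entirely inside one bag — forcing width ≥ 2. Hence tw(G) = 2 exactly.

2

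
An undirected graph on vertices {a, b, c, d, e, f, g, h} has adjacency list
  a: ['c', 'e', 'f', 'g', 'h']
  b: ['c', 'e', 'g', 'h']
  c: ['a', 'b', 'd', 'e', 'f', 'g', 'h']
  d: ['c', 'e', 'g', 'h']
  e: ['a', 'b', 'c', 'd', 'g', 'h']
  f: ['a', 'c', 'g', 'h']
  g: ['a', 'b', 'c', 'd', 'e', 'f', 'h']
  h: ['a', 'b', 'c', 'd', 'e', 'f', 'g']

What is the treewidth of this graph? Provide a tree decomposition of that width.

Treewidth 4.
One optimal decomposition is:
Bags: B1 = {b, c, e, g, h}  B2 = {a, c, e, g, h}  B3 = {a, c, f, g, h}  B4 = {c, d, e, g, h}
Tree: B1–B2, B2–B3, B1–B4

The largest bag has 5 vertices, giving width 4; this decomposition certifies tw(G) ≤ 4. For the lower bound, the 5 vertices {c, d, e, g, h} are pairwise adjacent, and any tree decomposition puts a clique entirely inside one bag — forcing width ≥ 4. The upper and lower bounds meet at 4, so that is the treewidth.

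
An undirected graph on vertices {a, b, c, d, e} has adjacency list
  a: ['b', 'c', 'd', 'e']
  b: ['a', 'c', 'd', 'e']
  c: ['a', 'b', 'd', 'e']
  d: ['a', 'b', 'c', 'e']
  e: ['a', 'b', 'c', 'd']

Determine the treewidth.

4

A width-4 tree decomposition is:
Bags: B1 = {a, b, c, d, e}
Tree: (single bag)
With just one bag of size 5, the width is 5 − 1 = 4, so tw(G) ≤ 4. For the lower bound, the 5 vertices {a, b, c, d, e} are pairwise adjacent, and any tree decomposition puts a clique entirely inside one bag — forcing width ≥ 4. Therefore the treewidth is 4.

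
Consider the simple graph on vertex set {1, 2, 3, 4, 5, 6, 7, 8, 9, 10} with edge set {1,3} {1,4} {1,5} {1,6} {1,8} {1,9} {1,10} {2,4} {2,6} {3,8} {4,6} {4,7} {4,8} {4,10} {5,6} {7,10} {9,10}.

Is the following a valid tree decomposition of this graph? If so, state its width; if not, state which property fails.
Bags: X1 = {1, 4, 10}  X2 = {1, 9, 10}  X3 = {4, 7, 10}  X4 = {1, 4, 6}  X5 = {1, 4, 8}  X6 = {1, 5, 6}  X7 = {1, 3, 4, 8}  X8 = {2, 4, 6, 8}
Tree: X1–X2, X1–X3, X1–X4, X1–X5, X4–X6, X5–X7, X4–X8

No — bags containing vertex 8 are not connected in the tree.

A tree decomposition must satisfy three properties: every vertex lies in some bag; for every edge, both endpoints lie together in some bag; and for every vertex, the bags containing it form a connected subtree. Here bags containing vertex 8 are not connected in the tree, so the decomposition is invalid.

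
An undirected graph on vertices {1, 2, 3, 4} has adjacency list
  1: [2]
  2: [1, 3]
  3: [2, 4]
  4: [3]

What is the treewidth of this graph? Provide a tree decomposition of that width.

Treewidth 1.
One optimal decomposition is:
Bags: B1 = {3, 4}  B2 = {2, 3}  B3 = {1, 2}
Tree: B1–B2, B2–B3

Every bag has size at most 2, so the width is 2 − 1 = 1 and tw(G) ≤ 1. Since G has at least one edge (e.g. 4–3), it is not an edgeless graph, so tw(G) ≥ 1. Therefore the treewidth is 1.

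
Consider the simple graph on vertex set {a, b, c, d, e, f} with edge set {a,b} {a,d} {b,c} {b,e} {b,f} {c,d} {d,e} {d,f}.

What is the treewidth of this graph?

2

A width-2 tree decomposition is:
Bags: B1 = {b, d, e}  B2 = {b, d, f}  B3 = {a, b, d}  B4 = {b, c, d}
Tree: B1–B2, B2–B3, B3–B4
Each bag holds 3 vertices, so the decomposition has width 2, which upper-bounds the treewidth. For the lower bound, G contains the cycle d–e–b–f–d, so G is not a forest; only forests have treewidth ≤ 1, hence tw(G) ≥ 2. Hence tw(G) = 2 exactly.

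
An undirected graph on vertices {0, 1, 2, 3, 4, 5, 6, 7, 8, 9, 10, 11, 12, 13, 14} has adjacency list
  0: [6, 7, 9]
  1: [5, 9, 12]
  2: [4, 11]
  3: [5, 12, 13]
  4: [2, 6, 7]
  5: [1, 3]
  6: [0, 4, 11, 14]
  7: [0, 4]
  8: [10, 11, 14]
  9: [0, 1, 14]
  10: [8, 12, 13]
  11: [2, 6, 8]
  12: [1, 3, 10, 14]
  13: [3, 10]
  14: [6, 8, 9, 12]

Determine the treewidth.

3

A width-3 tree decomposition is:
Bags: B1 = {2, 4, 7, 11}  B2 = {4, 6, 7, 11}  B3 = {0, 6, 7, 11}  B4 = {0, 6, 8, 11}  B5 = {0, 6, 8, 14}  B6 = {0, 8, 9, 14}  B7 = {8, 9, 10, 14}  B8 = {9, 10, 12, 14}  B9 = {1, 9, 10, 12}  B10 = {1, 10, 12, 13}  B11 = {1, 3, 12, 13}  B12 = {1, 3, 5, 13}
Tree: B1–B2, B2–B3, B3–B4, B4–B5, B5–B6, B6–B7, B7–B8, B8–B9, B9–B10, B10–B11, B11–B12
Every bag has size at most 4, so the width is 4 − 1 = 3 and tw(G) ≤ 3. For the lower bound: the 4 vertex sets {2,4,7}, {11}, {6}, {0,8,9,14} are disjoint, each induces a connected subgraph, and every pair is joined by at least one edge of G. Contracting each set to a single vertex therefore yields K_{4} as a minor, and since treewidth is minor-monotone, tw(G) ≥ tw(K_{4}) = 3. Therefore the treewidth is 3.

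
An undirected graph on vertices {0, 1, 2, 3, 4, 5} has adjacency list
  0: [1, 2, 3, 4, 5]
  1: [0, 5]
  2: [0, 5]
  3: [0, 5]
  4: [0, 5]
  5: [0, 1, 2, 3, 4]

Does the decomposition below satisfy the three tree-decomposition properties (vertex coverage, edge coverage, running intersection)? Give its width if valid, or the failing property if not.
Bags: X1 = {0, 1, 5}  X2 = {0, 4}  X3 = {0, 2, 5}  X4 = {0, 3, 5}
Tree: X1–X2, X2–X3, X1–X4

A tree decomposition must satisfy three properties: every vertex lies in some bag; for every edge, both endpoints lie together in some bag; and for every vertex, the bags containing it form a connected subtree. Here edge (5,4) lies in no bag, so the decomposition is invalid.

No — edge (5,4) lies in no bag.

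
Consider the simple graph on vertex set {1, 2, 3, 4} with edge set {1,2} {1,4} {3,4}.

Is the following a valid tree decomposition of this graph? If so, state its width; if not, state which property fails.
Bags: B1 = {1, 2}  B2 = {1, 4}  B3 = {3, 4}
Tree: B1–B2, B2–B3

Vertex coverage: the bags together contain {1, 2, 3, 4}, the full vertex set. Edge coverage: each edge of G has both endpoints in at least one bag. Running intersection: for every vertex, the bags containing it form a connected subtree. All three properties hold, so this is a valid tree decomposition of width max|bag| − 1 = 1, and hence tw(G) ≤ 1.

Yes; width 1.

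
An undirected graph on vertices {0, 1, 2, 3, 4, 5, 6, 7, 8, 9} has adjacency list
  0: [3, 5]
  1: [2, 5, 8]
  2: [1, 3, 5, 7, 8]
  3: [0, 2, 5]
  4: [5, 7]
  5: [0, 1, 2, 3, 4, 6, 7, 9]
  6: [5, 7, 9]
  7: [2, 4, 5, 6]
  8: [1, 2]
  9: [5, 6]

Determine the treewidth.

2

A width-2 tree decomposition is:
Bags: B1 = {2, 5, 7}  B2 = {2, 3, 5}  B3 = {1, 2, 5}  B4 = {0, 3, 5}  B5 = {5, 6, 7}  B6 = {4, 5, 7}  B7 = {5, 6, 9}  B8 = {1, 2, 8}
Tree: B1–B2, B1–B3, B2–B4, B1–B5, B1–B6, B5–B7, B3–B8
The largest bag has 3 vertices, giving width 2; this decomposition certifies tw(G) ≤ 2. On the other hand G contains the 3-clique {1, 2, 8}. A clique must lie in a single bag of any decomposition, so no decomposition can have width below 2. Therefore the treewidth is 2.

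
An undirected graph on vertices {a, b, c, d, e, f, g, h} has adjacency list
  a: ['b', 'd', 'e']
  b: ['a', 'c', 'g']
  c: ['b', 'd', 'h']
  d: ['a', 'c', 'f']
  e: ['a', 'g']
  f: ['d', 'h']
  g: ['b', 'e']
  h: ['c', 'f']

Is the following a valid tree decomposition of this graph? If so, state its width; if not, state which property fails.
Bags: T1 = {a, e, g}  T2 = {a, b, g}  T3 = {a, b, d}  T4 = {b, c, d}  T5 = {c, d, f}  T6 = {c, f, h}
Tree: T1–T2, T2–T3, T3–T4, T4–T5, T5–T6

Yes; width 2.

Checking the three conditions: (i) the bags cover all of {a, b, c, d, e, f, g, h}; (ii) for each edge, some bag contains both endpoints; (iii) the bags containing any fixed vertex form a subtree. All hold, so the decomposition is valid with width 3 − 1 = 2.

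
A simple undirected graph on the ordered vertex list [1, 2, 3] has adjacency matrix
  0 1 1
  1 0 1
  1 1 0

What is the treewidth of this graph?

A width-2 tree decomposition is:
Bags: B1 = {1, 2, 3}
Tree: (single bag)
A single bag containing all 3 vertices is trivially a valid decomposition of width 2. Conversely, {1, 2, 3} is a clique of size 3, and the vertices of any clique must share a bag in every tree decomposition; so some bag has ≥ 3 vertices and tw(G) ≥ 2. Therefore the treewidth is 2.

2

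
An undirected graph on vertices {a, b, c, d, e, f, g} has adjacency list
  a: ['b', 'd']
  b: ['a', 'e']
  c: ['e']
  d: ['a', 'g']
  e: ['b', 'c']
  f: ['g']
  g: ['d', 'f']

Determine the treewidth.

A width-1 tree decomposition is:
Bags: B1 = {f, g}  B2 = {d, g}  B3 = {a, d}  B4 = {a, b}  B5 = {b, e}  B6 = {c, e}
Tree: B1–B2, B2–B3, B3–B4, B4–B5, B5–B6
Every bag has size at most 2, so the width is 2 − 1 = 1 and tw(G) ≤ 1. G has an edge, so its treewidth is at least 1. Hence tw(G) = 1 exactly.

1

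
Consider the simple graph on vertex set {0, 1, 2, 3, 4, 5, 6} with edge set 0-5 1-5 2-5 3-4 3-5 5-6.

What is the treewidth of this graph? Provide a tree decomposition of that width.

Each bag holds 2 vertices, so the decomposition has width 1, which upper-bounds the treewidth. Any graph with an edge has treewidth ≥ 1, and G has the edge 0–5. The upper and lower bounds meet at 1, so that is the treewidth.

Treewidth 1.
One optimal decomposition is:
Bags: B1 = {0, 5}  B2 = {3, 5}  B3 = {5, 6}  B4 = {3, 4}  B5 = {2, 5}  B6 = {1, 5}
Tree: B1–B2, B2–B3, B2–B4, B1–B5, B1–B6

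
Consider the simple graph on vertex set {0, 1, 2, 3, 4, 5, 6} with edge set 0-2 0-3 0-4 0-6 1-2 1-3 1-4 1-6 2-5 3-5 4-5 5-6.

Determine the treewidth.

3

A width-3 tree decomposition is:
Bags: B1 = {0, 1, 5, 6}  B2 = {0, 1, 3, 5}  B3 = {0, 1, 2, 5}  B4 = {0, 1, 4, 5}
Tree: B1–B2, B2–B3, B3–B4
Every bag has size at most 4, so the width is 4 − 1 = 3 and tw(G) ≤ 3. For the lower bound: the 4 vertex sets {5,6}, {0,3}, {1}, {2} are disjoint, each induces a connected subgraph, and every pair is joined by at least one edge of G. Contracting each set to a single vertex therefore yields K_{4} as a minor, and since treewidth is minor-monotone, tw(G) ≥ tw(K_{4}) = 3. Combining the bounds, tw(G) = 3.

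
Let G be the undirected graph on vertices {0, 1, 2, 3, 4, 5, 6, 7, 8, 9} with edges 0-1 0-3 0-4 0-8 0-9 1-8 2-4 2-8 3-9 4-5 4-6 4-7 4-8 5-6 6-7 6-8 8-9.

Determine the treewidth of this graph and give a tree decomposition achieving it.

The largest bag has 3 vertices, giving width 2; this decomposition certifies tw(G) ≤ 2. Conversely, {0, 1, 8} is a clique of size 3, and the vertices of any clique must share a bag in every tree decomposition; so some bag has ≥ 3 vertices and tw(G) ≥ 2. The upper and lower bounds meet at 2, so that is the treewidth.

Treewidth 2.
One optimal decomposition is:
Bags: B1 = {4, 6, 7}  B2 = {4, 6, 8}  B3 = {0, 4, 8}  B4 = {0, 1, 8}  B5 = {0, 8, 9}  B6 = {4, 5, 6}  B7 = {0, 3, 9}  B8 = {2, 4, 8}
Tree: B1–B2, B2–B3, B3–B4, B3–B5, B1–B6, B5–B7, B2–B8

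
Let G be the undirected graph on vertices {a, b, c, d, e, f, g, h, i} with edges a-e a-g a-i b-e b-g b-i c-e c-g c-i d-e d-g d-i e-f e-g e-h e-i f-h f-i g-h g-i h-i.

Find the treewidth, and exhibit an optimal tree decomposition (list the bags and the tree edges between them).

The largest bag has 4 vertices, giving width 3; this decomposition certifies tw(G) ≤ 3. Conversely, {d, e, g, i} is a clique of size 4, and the vertices of any clique must share a bag in every tree decomposition; so some bag has ≥ 4 vertices and tw(G) ≥ 3. The upper and lower bounds meet at 3, so that is the treewidth.

Treewidth 3.
One optimal decomposition is:
Bags: B1 = {b, e, g, i}  B2 = {a, e, g, i}  B3 = {c, e, g, i}  B4 = {e, g, h, i}  B5 = {d, e, g, i}  B6 = {e, f, h, i}
Tree: B1–B2, B2–B3, B2–B4, B2–B5, B4–B6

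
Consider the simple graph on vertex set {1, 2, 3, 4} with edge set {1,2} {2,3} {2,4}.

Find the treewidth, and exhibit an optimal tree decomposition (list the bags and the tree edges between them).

Treewidth 1.
Bags: B1 = {1, 2}  B2 = {2, 4}  B3 = {2, 3}
Tree: B1–B2, B2–B3

Every bag has size at most 2, so the width is 2 − 1 = 1 and tw(G) ≤ 1. G has an edge, so its treewidth is at least 1. Combining the bounds, tw(G) = 1.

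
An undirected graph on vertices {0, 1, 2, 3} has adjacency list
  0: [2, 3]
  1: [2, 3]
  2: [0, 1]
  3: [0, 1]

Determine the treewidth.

A width-2 tree decomposition is:
Bags: B1 = {0, 2, 3}  B2 = {1, 2, 3}
Tree: B1–B2
The largest bag has 3 vertices, giving width 2; this decomposition certifies tw(G) ≤ 2. The edges 2–0–3–1–2 form a cycle, so G is not a tree and its treewidth is at least 2. Hence tw(G) = 2 exactly.

2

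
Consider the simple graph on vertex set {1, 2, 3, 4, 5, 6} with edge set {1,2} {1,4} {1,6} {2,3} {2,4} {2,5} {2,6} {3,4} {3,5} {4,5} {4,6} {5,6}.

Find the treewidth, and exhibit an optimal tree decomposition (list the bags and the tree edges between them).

Treewidth 3.
One optimal decomposition is:
Bags: B1 = {2, 4, 5, 6}  B2 = {1, 2, 4, 6}  B3 = {2, 3, 4, 5}
Tree: B1–B2, B1–B3

Every bag has size at most 4, so the width is 4 − 1 = 3 and tw(G) ≤ 3. For the lower bound, the 4 vertices {1, 2, 4, 6} are pairwise adjacent, and any tree decomposition puts a clique entirely inside one bag — forcing width ≥ 3. The upper and lower bounds meet at 3, so that is the treewidth.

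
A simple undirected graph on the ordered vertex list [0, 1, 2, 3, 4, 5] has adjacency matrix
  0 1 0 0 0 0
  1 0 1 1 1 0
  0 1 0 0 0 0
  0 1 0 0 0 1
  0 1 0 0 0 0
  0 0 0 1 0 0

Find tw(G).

A width-1 tree decomposition is:
Bags: B1 = {3, 5}  B2 = {1, 3}  B3 = {1, 4}  B4 = {1, 2}  B5 = {0, 1}
Tree: B1–B2, B2–B3, B3–B4, B4–B5
Every bag has size at most 2, so the width is 2 − 1 = 1 and tw(G) ≤ 1. G has an edge, so its treewidth is at least 1. Combining the bounds, tw(G) = 1.

1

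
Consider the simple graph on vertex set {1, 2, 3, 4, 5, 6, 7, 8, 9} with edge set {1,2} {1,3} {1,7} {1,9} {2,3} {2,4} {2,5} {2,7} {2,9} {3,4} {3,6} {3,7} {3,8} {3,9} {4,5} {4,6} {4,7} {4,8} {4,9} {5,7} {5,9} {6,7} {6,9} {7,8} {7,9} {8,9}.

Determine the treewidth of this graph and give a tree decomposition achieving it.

Every bag has size at most 5, so the width is 5 − 1 = 4 and tw(G) ≤ 4. On the other hand G contains the 5-clique {1, 2, 3, 7, 9}. A clique must lie in a single bag of any decomposition, so no decomposition can have width below 4. Therefore the treewidth is 4.

Treewidth 4.
Bags: B1 = {2, 4, 5, 7, 9}  B2 = {2, 3, 4, 7, 9}  B3 = {1, 2, 3, 7, 9}  B4 = {3, 4, 6, 7, 9}  B5 = {3, 4, 7, 8, 9}
Tree: B1–B2, B2–B3, B2–B4, B4–B5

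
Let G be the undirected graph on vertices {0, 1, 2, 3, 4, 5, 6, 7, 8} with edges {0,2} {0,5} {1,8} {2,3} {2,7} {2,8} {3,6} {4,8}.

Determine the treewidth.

A width-1 tree decomposition is:
Bags: B1 = {1, 8}  B2 = {2, 8}  B3 = {2, 3}  B4 = {2, 7}  B5 = {4, 8}  B6 = {3, 6}  B7 = {0, 2}  B8 = {0, 5}
Tree: B1–B2, B2–B3, B3–B4, B2–B5, B3–B6, B3–B7, B7–B8
Every bag has size at most 2, so the width is 2 − 1 = 1 and tw(G) ≤ 1. G has an edge, so its treewidth is at least 1. Hence tw(G) = 1 exactly.

1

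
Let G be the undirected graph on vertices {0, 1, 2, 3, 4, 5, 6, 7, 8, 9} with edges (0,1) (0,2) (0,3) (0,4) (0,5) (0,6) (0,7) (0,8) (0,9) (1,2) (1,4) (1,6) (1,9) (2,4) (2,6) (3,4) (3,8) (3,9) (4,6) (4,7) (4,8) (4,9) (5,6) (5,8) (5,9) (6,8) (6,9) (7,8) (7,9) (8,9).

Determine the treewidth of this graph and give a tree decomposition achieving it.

Treewidth 4.
One optimal decomposition is:
Bags: B1 = {0, 4, 7, 8, 9}  B2 = {0, 4, 6, 8, 9}  B3 = {0, 1, 4, 6, 9}  B4 = {0, 3, 4, 8, 9}  B5 = {0, 1, 2, 4, 6}  B6 = {0, 5, 6, 8, 9}
Tree: B1–B2, B2–B3, B2–B4, B3–B5, B2–B6

Each bag holds 5 vertices, so the decomposition has width 4, which upper-bounds the treewidth. On the other hand G contains the 5-clique {0, 3, 4, 8, 9}. A clique must lie in a single bag of any decomposition, so no decomposition can have width below 4. Therefore the treewidth is 4.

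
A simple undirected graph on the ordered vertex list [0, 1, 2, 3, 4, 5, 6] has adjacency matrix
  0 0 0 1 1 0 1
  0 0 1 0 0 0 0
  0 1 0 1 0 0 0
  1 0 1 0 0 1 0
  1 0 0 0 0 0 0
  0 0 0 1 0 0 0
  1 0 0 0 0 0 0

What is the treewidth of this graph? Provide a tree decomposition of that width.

Each bag holds 2 vertices, so the decomposition has width 1, which upper-bounds the treewidth. Since G has at least one edge (e.g. 0–4), it is not an edgeless graph, so tw(G) ≥ 1. The upper and lower bounds meet at 1, so that is the treewidth.

Treewidth 1.
One optimal decomposition is:
Bags: B1 = {0, 4}  B2 = {0, 3}  B3 = {2, 3}  B4 = {3, 5}  B5 = {0, 6}  B6 = {1, 2}
Tree: B1–B2, B2–B3, B2–B4, B1–B5, B3–B6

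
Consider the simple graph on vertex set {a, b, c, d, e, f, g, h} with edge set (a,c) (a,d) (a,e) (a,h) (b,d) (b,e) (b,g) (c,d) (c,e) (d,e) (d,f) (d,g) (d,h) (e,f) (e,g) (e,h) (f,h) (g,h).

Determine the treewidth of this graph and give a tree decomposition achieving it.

Treewidth 3.
One such decomposition:
Bags: B1 = {d, e, g, h}  B2 = {a, d, e, h}  B3 = {a, c, d, e}  B4 = {b, d, e, g}  B5 = {d, e, f, h}
Tree: B1–B2, B2–B3, B1–B4, B2–B5

Each bag holds 4 vertices, so the decomposition has width 3, which upper-bounds the treewidth. For the lower bound, the 4 vertices {d, e, g, h} are pairwise adjacent, and any tree decomposition puts a clique entirely inside one bag — forcing width ≥ 3. The upper and lower bounds meet at 3, so that is the treewidth.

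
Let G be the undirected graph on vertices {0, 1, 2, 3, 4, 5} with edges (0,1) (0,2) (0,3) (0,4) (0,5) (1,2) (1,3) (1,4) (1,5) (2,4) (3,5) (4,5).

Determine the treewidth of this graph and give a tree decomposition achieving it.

The largest bag has 4 vertices, giving width 3; this decomposition certifies tw(G) ≤ 3. Conversely, {0, 1, 3, 5} is a clique of size 4, and the vertices of any clique must share a bag in every tree decomposition; so some bag has ≥ 4 vertices and tw(G) ≥ 3. Hence tw(G) = 3 exactly.

Treewidth 3.
One optimal decomposition is:
Bags: B1 = {0, 1, 2, 4}  B2 = {0, 1, 4, 5}  B3 = {0, 1, 3, 5}
Tree: B1–B2, B2–B3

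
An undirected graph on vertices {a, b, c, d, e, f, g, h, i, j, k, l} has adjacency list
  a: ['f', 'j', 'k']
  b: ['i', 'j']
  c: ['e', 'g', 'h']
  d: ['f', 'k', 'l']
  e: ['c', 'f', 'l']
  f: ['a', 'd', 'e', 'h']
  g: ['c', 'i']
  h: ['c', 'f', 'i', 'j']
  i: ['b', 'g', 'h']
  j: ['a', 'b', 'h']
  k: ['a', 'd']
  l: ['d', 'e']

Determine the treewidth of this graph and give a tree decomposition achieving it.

Treewidth 3.
One optimal decomposition is:
Bags: B1 = {d, e, k, l}  B2 = {d, e, f, k}  B3 = {a, e, f, k}  B4 = {a, c, e, f}  B5 = {a, c, f, h}  B6 = {a, c, h, j}  B7 = {c, g, h, j}  B8 = {g, h, i, j}  B9 = {b, g, i, j}
Tree: B1–B2, B2–B3, B3–B4, B4–B5, B5–B6, B6–B7, B7–B8, B8–B9

The largest bag has 4 vertices, giving width 3; this decomposition certifies tw(G) ≤ 3. For the lower bound: the 4 vertex sets {d,k,l}, {e}, {f}, {a,c,h,j} are disjoint, each induces a connected subgraph, and every pair is joined by at least one edge of G. Contracting each set to a single vertex therefore yields K_{4} as a minor, and since treewidth is minor-monotone, tw(G) ≥ tw(K_{4}) = 3. The upper and lower bounds meet at 3, so that is the treewidth.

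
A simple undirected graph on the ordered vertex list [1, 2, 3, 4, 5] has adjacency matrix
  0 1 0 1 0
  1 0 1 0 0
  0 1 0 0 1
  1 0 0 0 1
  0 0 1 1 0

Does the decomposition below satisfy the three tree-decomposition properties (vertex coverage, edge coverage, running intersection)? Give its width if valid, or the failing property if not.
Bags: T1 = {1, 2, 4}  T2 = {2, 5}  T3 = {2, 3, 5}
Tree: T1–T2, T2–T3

No — edge (4,5) lies in no bag.

A tree decomposition must satisfy three properties: every vertex lies in some bag; for every edge, both endpoints lie together in some bag; and for every vertex, the bags containing it form a connected subtree. Here edge (4,5) lies in no bag, so the decomposition is invalid.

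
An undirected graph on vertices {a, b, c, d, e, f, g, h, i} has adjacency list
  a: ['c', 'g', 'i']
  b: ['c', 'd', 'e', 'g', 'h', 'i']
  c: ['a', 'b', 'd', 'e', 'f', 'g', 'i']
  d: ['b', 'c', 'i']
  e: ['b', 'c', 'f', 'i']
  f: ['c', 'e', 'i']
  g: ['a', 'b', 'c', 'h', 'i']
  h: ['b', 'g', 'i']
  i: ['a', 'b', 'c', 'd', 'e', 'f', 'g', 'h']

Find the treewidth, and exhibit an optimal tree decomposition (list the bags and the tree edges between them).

The largest bag has 4 vertices, giving width 3; this decomposition certifies tw(G) ≤ 3. For the lower bound, the 4 vertices {b, g, h, i} are pairwise adjacent, and any tree decomposition puts a clique entirely inside one bag — forcing width ≥ 3. Combining the bounds, tw(G) = 3.

Treewidth 3.
Bags: B1 = {b, c, e, i}  B2 = {b, c, d, i}  B3 = {b, c, g, i}  B4 = {b, g, h, i}  B5 = {a, c, g, i}  B6 = {c, e, f, i}
Tree: B1–B2, B2–B3, B3–B4, B3–B5, B1–B6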